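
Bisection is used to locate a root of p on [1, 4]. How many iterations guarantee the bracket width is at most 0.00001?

Width after n steps is 3/2^n. Need 2^n ≥ 3/0.00001 = 300000.
2^18 = 262144 < 300000 ≤ 2^19 = 524288, so n = 19.

19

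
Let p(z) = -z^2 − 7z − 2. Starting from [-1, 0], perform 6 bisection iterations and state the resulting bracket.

z = -0.5 gives p = 1.25, positive; keep [-0.5, 0]
z = -0.25 gives p = -0.3125, negative; keep [-0.5, -0.25]
z = -0.375 gives p = 0.484375, positive; keep [-0.375, -0.25]
z = -0.3125 gives p = 0.0898, positive; keep [-0.3125, -0.25]
z = -0.28125 gives p = -0.1104, negative; keep [-0.3125, -0.28125]
z = -0.296875 gives p = -0.01, negative; keep [-0.3125, -0.296875]

[-0.3125, -0.296875]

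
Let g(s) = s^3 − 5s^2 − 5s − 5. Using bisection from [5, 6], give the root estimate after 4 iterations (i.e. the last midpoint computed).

5.9375

s = 5.5 gives g = -17.375, negative; keep [5.5, 6]
s = 5.75 gives g = -8.953125, negative; keep [5.75, 6]
s = 5.875 gives g = -4.173828, negative; keep [5.875, 6]
s = 5.9375 gives g = -1.637, negative; keep [5.9375, 6]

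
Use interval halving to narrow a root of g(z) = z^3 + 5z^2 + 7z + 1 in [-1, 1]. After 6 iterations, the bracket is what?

m = 0, g(m) = 1 (+); new bracket [-1, 0]
m = -0.5, g(m) = -1.375 (−); new bracket [-0.5, 0]
m = -0.25, g(m) = -0.453125 (−); new bracket [-0.25, 0]
m = -0.125, g(m) = 0.2012 (+); new bracket [-0.25, -0.125]
m = -0.1875, g(m) = -0.1433 (−); new bracket [-0.1875, -0.125]
m = -0.15625, g(m) = 0.0245 (+); new bracket [-0.1875, -0.15625]

[-0.1875, -0.15625]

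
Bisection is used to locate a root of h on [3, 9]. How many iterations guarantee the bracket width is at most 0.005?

11

Width after n steps is 6/2^n. Need 2^n ≥ 6/0.005 = 1200.
2^10 = 1024 < 1200 ≤ 2^11 = 2048, so n = 11.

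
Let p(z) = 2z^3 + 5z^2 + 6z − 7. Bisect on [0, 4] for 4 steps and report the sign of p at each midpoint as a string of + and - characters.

z = 2 gives p = 41, positive; keep [0, 2]
z = 1 gives p = 6, positive; keep [0, 1]
z = 0.5 gives p = -2.5, negative; keep [0.5, 1]
z = 0.75 gives p = 1.1562, positive; keep [0.5, 0.75]

++-+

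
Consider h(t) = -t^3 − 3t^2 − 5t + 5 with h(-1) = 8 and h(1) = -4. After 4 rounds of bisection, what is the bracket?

[0.625, 0.75]

h(0) = 5 > 0, so the root lies in [0, 1]
h(0.5) = 1.625 > 0, so the root lies in [0.5, 1]
h(0.75) = -0.859375 < 0, so the root lies in [0.5, 0.75]
h(0.625) = 0.459 > 0, so the root lies in [0.625, 0.75]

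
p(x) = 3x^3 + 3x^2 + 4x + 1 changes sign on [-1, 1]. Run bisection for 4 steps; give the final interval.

x = 0 gives p = 1, positive; keep [-1, 0]
x = -0.5 gives p = -0.625, negative; keep [-0.5, 0]
x = -0.25 gives p = 0.140625, positive; keep [-0.5, -0.25]
x = -0.375 gives p = -0.2363, negative; keep [-0.375, -0.25]

[-0.375, -0.25]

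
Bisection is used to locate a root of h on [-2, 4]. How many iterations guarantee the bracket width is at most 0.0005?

Width after n steps is 6/2^n. Need 2^n ≥ 6/0.0005 = 12000.
2^13 = 8192 < 12000 ≤ 2^14 = 16384, so n = 14.

14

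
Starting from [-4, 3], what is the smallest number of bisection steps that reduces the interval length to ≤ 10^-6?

Width after n steps is 7/2^n. Need 2^n ≥ 7/10^-6 = 7000000.
2^22 = 4194304 < 7000000 ≤ 2^23 = 8388608, so n = 23.

23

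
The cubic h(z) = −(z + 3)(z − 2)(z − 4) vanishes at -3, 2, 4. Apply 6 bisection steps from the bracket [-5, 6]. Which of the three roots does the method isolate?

m = 0.5, h(m) = -18.375 (−); new bracket [-5, 0.5]
m = -2.25, h(m) = -19.921875 (−); new bracket [-5, -2.25]
m = -3.625, h(m) = 26.806641 (+); new bracket [-3.625, -2.25]
m = -2.9375, h(m) = -2.1409 (−); new bracket [-3.625, -2.9375]
m = -3.28125, h(m) = 10.8152 (+); new bracket [-3.28125, -2.9375]
m = -3.109375, h(m) = 3.973 (+); new bracket [-3.109375, -2.9375]

-3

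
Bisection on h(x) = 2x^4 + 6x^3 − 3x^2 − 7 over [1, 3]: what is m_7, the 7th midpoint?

1.078125

h(2) = 61 > 0, so the root lies in [1, 2]
h(1.5) = 16.625 > 0, so the root lies in [1, 1.5]
h(1.25) = 4.914062 > 0, so the root lies in [1, 1.25]
h(1.125) = 0.9497 > 0, so the root lies in [1, 1.125]
h(1.0625) = -0.6411 < 0, so the root lies in [1.0625, 1.125]
h(1.09375) = 0.124 > 0, so the root lies in [1.0625, 1.09375]
h(1.078125) = -0.266 < 0, so the root lies in [1.078125, 1.09375]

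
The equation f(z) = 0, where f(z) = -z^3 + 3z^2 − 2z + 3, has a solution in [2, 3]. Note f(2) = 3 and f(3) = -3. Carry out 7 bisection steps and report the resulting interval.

m = 2.5, f(m) = 1.125 (+); new bracket [2.5, 3]
m = 2.75, f(m) = -0.609375 (−); new bracket [2.5, 2.75]
m = 2.625, f(m) = 0.333984 (+); new bracket [2.625, 2.75]
m = 2.6875, f(m) = -0.1179 (−); new bracket [2.625, 2.6875]
m = 2.65625, f(m) = 0.1129 (+); new bracket [2.65625, 2.6875]
m = 2.671875, f(m) = -0.0013 (−); new bracket [2.65625, 2.671875]
m = 2.6640625, f(m) = 0.0561 (+); new bracket [2.6640625, 2.671875]

[2.6640625, 2.671875]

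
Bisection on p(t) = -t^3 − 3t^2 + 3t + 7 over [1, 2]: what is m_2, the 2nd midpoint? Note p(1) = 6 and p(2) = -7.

1.75

t = 1.5 gives p = 1.375, positive; keep [1.5, 2]
t = 1.75 gives p = -2.296875, negative; keep [1.5, 1.75]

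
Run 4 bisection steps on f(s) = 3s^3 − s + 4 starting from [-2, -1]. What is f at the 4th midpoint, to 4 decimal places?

f(-1.5) = -4.625 < 0, so the root lies in [-1.5, -1]
f(-1.25) = -0.609375 < 0, so the root lies in [-1.25, -1]
f(-1.125) = 0.853516 > 0, so the root lies in [-1.25, -1.125]
f(-1.1875) = 0.1638 > 0, so the root lies in [-1.25, -1.1875]

0.1638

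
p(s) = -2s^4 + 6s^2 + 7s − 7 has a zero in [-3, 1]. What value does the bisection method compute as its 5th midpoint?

p(-1) = -10 < 0, so the root lies in [-1, 1]
p(0) = -7 < 0, so the root lies in [0, 1]
p(0.5) = -2.125 < 0, so the root lies in [0.5, 1]
p(0.75) = 0.9922 > 0, so the root lies in [0.5, 0.75]
p(0.625) = -0.5864 < 0, so the root lies in [0.625, 0.75]

0.625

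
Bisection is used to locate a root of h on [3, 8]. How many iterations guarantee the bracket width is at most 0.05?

7

Width after n steps is 5/2^n. Need 2^n ≥ 5/0.05 = 100.
2^6 = 64 < 100 ≤ 2^7 = 128, so n = 7.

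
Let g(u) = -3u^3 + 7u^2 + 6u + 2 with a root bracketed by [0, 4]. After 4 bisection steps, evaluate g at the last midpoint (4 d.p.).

-7.5469

midpoint 2: g = 18 > 0 → [2, 4]
midpoint 3: g = 2 > 0 → [3, 4]
midpoint 3.5: g = -19.875 < 0 → [3, 3.5]
midpoint 3.25: g = -7.5469 < 0 → [3, 3.25]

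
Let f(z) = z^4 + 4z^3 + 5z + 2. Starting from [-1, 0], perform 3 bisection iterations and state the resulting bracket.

[-0.375, -0.25]

midpoint -0.5: f = -0.9375 < 0 → [-0.5, 0]
midpoint -0.25: f = 0.691406 > 0 → [-0.5, -0.25]
midpoint -0.375: f = -0.066162 < 0 → [-0.375, -0.25]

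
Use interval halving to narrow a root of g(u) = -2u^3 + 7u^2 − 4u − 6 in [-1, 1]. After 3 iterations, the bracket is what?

[-0.75, -0.5]

u = 0 gives g = -6, negative; keep [-1, 0]
u = -0.5 gives g = -2, negative; keep [-1, -0.5]
u = -0.75 gives g = 1.78125, positive; keep [-0.75, -0.5]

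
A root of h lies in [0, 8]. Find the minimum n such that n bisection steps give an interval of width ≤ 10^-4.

Width after n steps is 8/2^n. Need 2^n ≥ 8/10^-4 = 80000.
2^16 = 65536 < 80000 ≤ 2^17 = 131072, so n = 17.

17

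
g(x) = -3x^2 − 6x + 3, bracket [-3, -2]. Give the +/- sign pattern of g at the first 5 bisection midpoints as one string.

m = -2.5, g(m) = -0.75 (−); new bracket [-2.5, -2]
m = -2.25, g(m) = 1.3125 (+); new bracket [-2.5, -2.25]
m = -2.375, g(m) = 0.328125 (+); new bracket [-2.5, -2.375]
m = -2.4375, g(m) = -0.1992 (−); new bracket [-2.4375, -2.375]
m = -2.40625, g(m) = 0.0674 (+); new bracket [-2.4375, -2.40625]

-++-+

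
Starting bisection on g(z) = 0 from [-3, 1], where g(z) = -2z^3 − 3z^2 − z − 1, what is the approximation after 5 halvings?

-1.375

g(-1) = -1 < 0, so the root lies in [-3, -1]
g(-2) = 5 > 0, so the root lies in [-2, -1]
g(-1.5) = 0.5 > 0, so the root lies in [-1.5, -1]
g(-1.25) = -0.5312 < 0, so the root lies in [-1.5, -1.25]
g(-1.375) = -0.0977 < 0, so the root lies in [-1.5, -1.375]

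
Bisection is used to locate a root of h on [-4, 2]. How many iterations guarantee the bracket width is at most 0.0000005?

Width after n steps is 6/2^n. Need 2^n ≥ 6/0.0000005 = 12000000.
2^23 = 8388608 < 12000000 ≤ 2^24 = 16777216, so n = 24.

24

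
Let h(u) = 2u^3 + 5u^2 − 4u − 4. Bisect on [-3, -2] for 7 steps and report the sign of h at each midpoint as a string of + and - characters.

midpoint -2.5: h = 6 > 0 → [-3, -2.5]
midpoint -2.75: h = 3.21875 > 0 → [-3, -2.75]
midpoint -2.875: h = 1.300781 > 0 → [-3, -2.875]
midpoint -2.9375: h = 0.1997 > 0 → [-3, -2.9375]
midpoint -2.96875: h = -0.3876 < 0 → [-2.96875, -2.9375]
midpoint -2.953125: h = -0.0909 < 0 → [-2.953125, -2.9375]
midpoint -2.9453125: h = 0.0552 > 0 → [-2.953125, -2.9453125]

++++--+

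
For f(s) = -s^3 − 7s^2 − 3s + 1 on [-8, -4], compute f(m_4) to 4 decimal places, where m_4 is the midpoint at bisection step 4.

s = -6 gives f = -17, negative; keep [-8, -6]
s = -7 gives f = 22, positive; keep [-7, -6]
s = -6.5 gives f = -0.625, negative; keep [-7, -6.5]
s = -6.75 gives f = 9.8594, positive; keep [-6.75, -6.5]

9.8594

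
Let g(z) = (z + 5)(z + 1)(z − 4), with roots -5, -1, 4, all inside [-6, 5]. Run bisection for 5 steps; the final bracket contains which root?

4

m = -0.5, g(m) = -10.125 (−); new bracket [-0.5, 5]
m = 2.25, g(m) = -41.234375 (−); new bracket [2.25, 5]
m = 3.625, g(m) = -14.958984 (−); new bracket [3.625, 5]
m = 4.3125, g(m) = 15.4602 (+); new bracket [3.625, 4.3125]
m = 3.96875, g(m) = -1.3926 (−); new bracket [3.96875, 4.3125]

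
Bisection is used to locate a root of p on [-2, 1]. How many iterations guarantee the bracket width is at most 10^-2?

9

Width after n steps is 3/2^n. Need 2^n ≥ 3/10^-2 = 300.
2^8 = 256 < 300 ≤ 2^9 = 512, so n = 9.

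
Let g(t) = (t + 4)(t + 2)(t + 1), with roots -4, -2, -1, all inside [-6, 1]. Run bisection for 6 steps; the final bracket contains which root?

m = -2.5, g(m) = 1.125 (+); new bracket [-6, -2.5]
m = -4.25, g(m) = -1.828125 (−); new bracket [-4.25, -2.5]
m = -3.375, g(m) = 2.041016 (+); new bracket [-4.25, -3.375]
m = -3.8125, g(m) = 0.9558 (+); new bracket [-4.25, -3.8125]
m = -4.03125, g(m) = -0.1924 (−); new bracket [-4.03125, -3.8125]
m = -3.921875, g(m) = 0.4387 (+); new bracket [-4.03125, -3.921875]

-4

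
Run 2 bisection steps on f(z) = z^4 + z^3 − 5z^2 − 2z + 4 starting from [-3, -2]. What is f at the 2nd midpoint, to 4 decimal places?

f(-2.5) = 1.1875 > 0, so the root lies in [-2.5, -2]
f(-2.25) = -2.574219 < 0, so the root lies in [-2.5, -2.25]

-2.5742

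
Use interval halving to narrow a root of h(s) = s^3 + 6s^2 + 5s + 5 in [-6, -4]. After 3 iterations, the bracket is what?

[-5.25, -5]

h(-5) = 5 > 0, so the root lies in [-6, -5]
h(-5.5) = -7.375 < 0, so the root lies in [-5.5, -5]
h(-5.25) = -0.578125 < 0, so the root lies in [-5.25, -5]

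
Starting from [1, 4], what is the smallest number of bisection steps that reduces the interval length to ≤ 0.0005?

13

Width after n steps is 3/2^n. Need 2^n ≥ 3/0.0005 = 6000.
2^12 = 4096 < 6000 ≤ 2^13 = 8192, so n = 13.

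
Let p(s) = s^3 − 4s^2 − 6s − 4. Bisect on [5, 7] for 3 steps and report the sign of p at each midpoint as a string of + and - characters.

++-

s = 6 gives p = 32, positive; keep [5, 6]
s = 5.5 gives p = 8.375, positive; keep [5, 5.5]
s = 5.25 gives p = -1.046875, negative; keep [5.25, 5.5]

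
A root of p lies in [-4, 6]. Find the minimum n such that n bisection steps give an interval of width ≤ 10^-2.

Width after n steps is 10/2^n. Need 2^n ≥ 10/10^-2 = 1000.
2^9 = 512 < 1000 ≤ 2^10 = 1024, so n = 10.

10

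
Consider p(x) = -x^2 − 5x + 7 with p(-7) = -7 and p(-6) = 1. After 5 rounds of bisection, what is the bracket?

x = -6.5 gives p = -2.75, negative; keep [-6.5, -6]
x = -6.25 gives p = -0.8125, negative; keep [-6.25, -6]
x = -6.125 gives p = 0.109375, positive; keep [-6.25, -6.125]
x = -6.1875 gives p = -0.3477, negative; keep [-6.1875, -6.125]
x = -6.15625 gives p = -0.1182, negative; keep [-6.15625, -6.125]

[-6.15625, -6.125]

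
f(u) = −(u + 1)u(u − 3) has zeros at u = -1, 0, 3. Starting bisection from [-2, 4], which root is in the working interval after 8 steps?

3

f(1) = 4 > 0, so the root lies in [1, 4]
f(2.5) = 4.375 > 0, so the root lies in [2.5, 4]
f(3.25) = -3.453125 < 0, so the root lies in [2.5, 3.25]
f(2.875) = 1.3926 > 0, so the root lies in [2.875, 3.25]
f(3.0625) = -0.7776 < 0, so the root lies in [2.875, 3.0625]
f(2.96875) = 0.3682 > 0, so the root lies in [2.96875, 3.0625]
f(3.015625) = -0.1892 < 0, so the root lies in [2.96875, 3.015625]
f(2.9921875) = 0.0933 > 0, so the root lies in [2.9921875, 3.015625]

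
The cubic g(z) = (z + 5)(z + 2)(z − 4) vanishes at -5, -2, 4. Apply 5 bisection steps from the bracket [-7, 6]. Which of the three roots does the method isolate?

z = -0.5 gives g = -30.375, negative; keep [-0.5, 6]
z = 2.75 gives g = -46.015625, negative; keep [2.75, 6]
z = 4.375 gives g = 22.412109, positive; keep [2.75, 4.375]
z = 3.5625 gives g = -20.8376, negative; keep [3.5625, 4.375]
z = 3.96875 gives g = -1.6729, negative; keep [3.96875, 4.375]

4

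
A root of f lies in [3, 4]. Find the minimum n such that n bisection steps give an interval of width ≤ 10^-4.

14

Width after n steps is 1/2^n. Need 2^n ≥ 1/10^-4 = 10000.
2^13 = 8192 < 10000 ≤ 2^14 = 16384, so n = 14.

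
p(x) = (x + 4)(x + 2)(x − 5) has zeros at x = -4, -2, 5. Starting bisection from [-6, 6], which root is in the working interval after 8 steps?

p(0) = -40 < 0, so the root lies in [0, 6]
p(3) = -70 < 0, so the root lies in [3, 6]
p(4.5) = -27.625 < 0, so the root lies in [4.5, 6]
p(5.25) = 16.7656 > 0, so the root lies in [4.5, 5.25]
p(4.875) = -7.627 < 0, so the root lies in [4.875, 5.25]
p(5.0625) = 4.0002 > 0, so the root lies in [4.875, 5.0625]
p(4.96875) = -1.9532 < 0, so the root lies in [4.96875, 5.0625]
p(5.015625) = 0.9883 > 0, so the root lies in [4.96875, 5.015625]

5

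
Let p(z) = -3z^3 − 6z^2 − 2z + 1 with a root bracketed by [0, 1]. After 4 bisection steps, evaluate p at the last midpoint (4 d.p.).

z = 0.5 gives p = -1.875, negative; keep [0, 0.5]
z = 0.25 gives p = 0.078125, positive; keep [0.25, 0.5]
z = 0.375 gives p = -0.751953, negative; keep [0.25, 0.375]
z = 0.3125 gives p = -0.3025, negative; keep [0.25, 0.3125]

-0.3025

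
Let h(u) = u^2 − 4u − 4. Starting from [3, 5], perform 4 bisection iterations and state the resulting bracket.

[4.75, 4.875]

m = 4, h(m) = -4 (−); new bracket [4, 5]
m = 4.5, h(m) = -1.75 (−); new bracket [4.5, 5]
m = 4.75, h(m) = -0.4375 (−); new bracket [4.75, 5]
m = 4.875, h(m) = 0.2656 (+); new bracket [4.75, 4.875]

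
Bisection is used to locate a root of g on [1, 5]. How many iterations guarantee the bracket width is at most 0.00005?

17

Width after n steps is 4/2^n. Need 2^n ≥ 4/0.00005 = 80000.
2^16 = 65536 < 80000 ≤ 2^17 = 131072, so n = 17.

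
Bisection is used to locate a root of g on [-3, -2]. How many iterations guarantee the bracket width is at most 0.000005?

Width after n steps is 1/2^n. Need 2^n ≥ 1/0.000005 = 200000.
2^17 = 131072 < 200000 ≤ 2^18 = 262144, so n = 18.

18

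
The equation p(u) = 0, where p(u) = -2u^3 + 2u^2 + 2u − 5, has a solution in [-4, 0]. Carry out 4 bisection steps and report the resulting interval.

m = -2, p(m) = 15 (+); new bracket [-2, 0]
m = -1, p(m) = -3 (−); new bracket [-2, -1]
m = -1.5, p(m) = 3.25 (+); new bracket [-1.5, -1]
m = -1.25, p(m) = -0.4688 (−); new bracket [-1.5, -1.25]

[-1.5, -1.25]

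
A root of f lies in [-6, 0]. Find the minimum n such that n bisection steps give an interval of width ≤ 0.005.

11

Width after n steps is 6/2^n. Need 2^n ≥ 6/0.005 = 1200.
2^10 = 1024 < 1200 ≤ 2^11 = 2048, so n = 11.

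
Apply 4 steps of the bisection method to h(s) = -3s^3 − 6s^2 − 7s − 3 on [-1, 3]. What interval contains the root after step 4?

[-0.75, -0.5]

m = 1, h(m) = -19 (−); new bracket [-1, 1]
m = 0, h(m) = -3 (−); new bracket [-1, 0]
m = -0.5, h(m) = -0.625 (−); new bracket [-1, -0.5]
m = -0.75, h(m) = 0.1406 (+); new bracket [-0.75, -0.5]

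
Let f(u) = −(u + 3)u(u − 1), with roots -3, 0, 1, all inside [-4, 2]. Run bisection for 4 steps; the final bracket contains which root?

-3

m = -1, f(m) = -4 (−); new bracket [-4, -1]
m = -2.5, f(m) = -4.375 (−); new bracket [-4, -2.5]
m = -3.25, f(m) = 3.453125 (+); new bracket [-3.25, -2.5]
m = -2.875, f(m) = -1.3926 (−); new bracket [-3.25, -2.875]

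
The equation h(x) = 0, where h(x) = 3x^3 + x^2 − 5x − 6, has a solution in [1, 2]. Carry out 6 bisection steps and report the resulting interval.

[1.546875, 1.5625]

m = 1.5, h(m) = -1.125 (−); new bracket [1.5, 2]
m = 1.75, h(m) = 4.390625 (+); new bracket [1.5, 1.75]
m = 1.625, h(m) = 1.388672 (+); new bracket [1.5, 1.625]
m = 1.5625, h(m) = 0.073 (+); new bracket [1.5, 1.5625]
m = 1.53125, h(m) = -0.5404 (−); new bracket [1.53125, 1.5625]
m = 1.546875, h(m) = -0.2374 (−); new bracket [1.546875, 1.5625]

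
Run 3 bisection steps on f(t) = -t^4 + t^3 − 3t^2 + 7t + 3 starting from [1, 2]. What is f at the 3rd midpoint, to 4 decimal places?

-0.1897

midpoint 1.5: f = 5.0625 > 0 → [1.5, 2]
midpoint 1.75: f = 2.042969 > 0 → [1.75, 2]
midpoint 1.875: f = -0.189697 < 0 → [1.75, 1.875]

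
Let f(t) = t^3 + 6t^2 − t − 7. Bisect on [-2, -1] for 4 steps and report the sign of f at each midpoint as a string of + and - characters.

+++-

m = -1.5, f(m) = 4.625 (+); new bracket [-1.5, -1]
m = -1.25, f(m) = 1.671875 (+); new bracket [-1.25, -1]
m = -1.125, f(m) = 0.294922 (+); new bracket [-1.125, -1]
m = -1.0625, f(m) = -0.3635 (−); new bracket [-1.125, -1.0625]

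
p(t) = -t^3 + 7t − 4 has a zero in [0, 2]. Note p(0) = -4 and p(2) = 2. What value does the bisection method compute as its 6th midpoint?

t = 1 gives p = 2, positive; keep [0, 1]
t = 0.5 gives p = -0.625, negative; keep [0.5, 1]
t = 0.75 gives p = 0.828125, positive; keep [0.5, 0.75]
t = 0.625 gives p = 0.1309, positive; keep [0.5, 0.625]
t = 0.5625 gives p = -0.2405, negative; keep [0.5625, 0.625]
t = 0.59375 gives p = -0.0531, negative; keep [0.59375, 0.625]

0.59375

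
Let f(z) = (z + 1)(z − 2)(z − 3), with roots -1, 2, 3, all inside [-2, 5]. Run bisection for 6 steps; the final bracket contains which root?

midpoint 1.5: f = 1.875 > 0 → [-2, 1.5]
midpoint -0.25: f = 5.484375 > 0 → [-2, -0.25]
midpoint -1.125: f = -1.611328 < 0 → [-1.125, -0.25]
midpoint -0.6875: f = 3.0969 > 0 → [-1.125, -0.6875]
midpoint -0.90625: f = 1.0643 > 0 → [-1.125, -0.90625]
midpoint -1.015625: f = -0.1892 < 0 → [-1.015625, -0.90625]

-1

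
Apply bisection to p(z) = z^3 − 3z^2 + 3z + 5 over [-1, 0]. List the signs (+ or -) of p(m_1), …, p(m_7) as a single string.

p(-0.5) = 2.625 > 0, so the root lies in [-1, -0.5]
p(-0.75) = 0.640625 > 0, so the root lies in [-1, -0.75]
p(-0.875) = -0.591797 < 0, so the root lies in [-0.875, -0.75]
p(-0.8125) = 0.0457 > 0, so the root lies in [-0.875, -0.8125]
p(-0.84375) = -0.2677 < 0, so the root lies in [-0.84375, -0.8125]
p(-0.828125) = -0.1097 < 0, so the root lies in [-0.828125, -0.8125]
p(-0.8203125) = -0.0317 < 0, so the root lies in [-0.8203125, -0.8125]

++-+---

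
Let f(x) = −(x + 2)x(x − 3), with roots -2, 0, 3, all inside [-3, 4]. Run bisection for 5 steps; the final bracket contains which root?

3

f(0.5) = 3.125 > 0, so the root lies in [0.5, 4]
f(2.25) = 7.171875 > 0, so the root lies in [2.25, 4]
f(3.125) = -2.001953 < 0, so the root lies in [2.25, 3.125]
f(2.6875) = 3.9368 > 0, so the root lies in [2.6875, 3.125]
f(2.90625) = 1.3368 > 0, so the root lies in [2.90625, 3.125]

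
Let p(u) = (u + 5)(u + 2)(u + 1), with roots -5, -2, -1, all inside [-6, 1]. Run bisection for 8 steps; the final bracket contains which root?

-5

m = -2.5, p(m) = 1.875 (+); new bracket [-6, -2.5]
m = -4.25, p(m) = 5.484375 (+); new bracket [-6, -4.25]
m = -5.125, p(m) = -1.611328 (−); new bracket [-5.125, -4.25]
m = -4.6875, p(m) = 3.0969 (+); new bracket [-5.125, -4.6875]
m = -4.90625, p(m) = 1.0643 (+); new bracket [-5.125, -4.90625]
m = -5.015625, p(m) = -0.1892 (−); new bracket [-5.015625, -4.90625]
m = -4.9609375, p(m) = 0.4581 (+); new bracket [-5.015625, -4.9609375]
m = -4.98828125, p(m) = 0.1397 (+); new bracket [-5.015625, -4.98828125]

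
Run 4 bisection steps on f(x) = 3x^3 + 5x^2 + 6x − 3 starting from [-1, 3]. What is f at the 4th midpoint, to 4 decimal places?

-1.1406

f(1) = 11 > 0, so the root lies in [-1, 1]
f(0) = -3 < 0, so the root lies in [0, 1]
f(0.5) = 1.625 > 0, so the root lies in [0, 0.5]
f(0.25) = -1.1406 < 0, so the root lies in [0.25, 0.5]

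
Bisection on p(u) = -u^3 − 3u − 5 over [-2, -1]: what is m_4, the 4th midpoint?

-1.1875

m = -1.5, p(m) = 2.875 (+); new bracket [-1.5, -1]
m = -1.25, p(m) = 0.703125 (+); new bracket [-1.25, -1]
m = -1.125, p(m) = -0.201172 (−); new bracket [-1.25, -1.125]
m = -1.1875, p(m) = 0.2371 (+); new bracket [-1.1875, -1.125]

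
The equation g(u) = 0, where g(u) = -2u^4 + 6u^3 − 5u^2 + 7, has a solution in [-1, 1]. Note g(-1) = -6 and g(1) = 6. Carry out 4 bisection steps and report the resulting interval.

u = 0 gives g = 7, positive; keep [-1, 0]
u = -0.5 gives g = 4.875, positive; keep [-1, -0.5]
u = -0.75 gives g = 1.023438, positive; keep [-1, -0.75]
u = -0.875 gives g = -2.02, negative; keep [-0.875, -0.75]

[-0.875, -0.75]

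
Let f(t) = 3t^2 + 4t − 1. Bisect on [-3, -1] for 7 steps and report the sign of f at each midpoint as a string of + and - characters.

midpoint -2: f = 3 > 0 → [-2, -1]
midpoint -1.5: f = -0.25 < 0 → [-2, -1.5]
midpoint -1.75: f = 1.1875 > 0 → [-1.75, -1.5]
midpoint -1.625: f = 0.4219 > 0 → [-1.625, -1.5]
midpoint -1.5625: f = 0.0742 > 0 → [-1.5625, -1.5]
midpoint -1.53125: f = -0.0908 < 0 → [-1.5625, -1.53125]
midpoint -1.546875: f = -0.009 < 0 → [-1.5625, -1.546875]

+-+++--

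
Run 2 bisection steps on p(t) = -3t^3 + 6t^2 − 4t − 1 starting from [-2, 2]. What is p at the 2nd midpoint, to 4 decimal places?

12.0000

midpoint 0: p = -1 < 0 → [-2, 0]
midpoint -1: p = 12 > 0 → [-1, 0]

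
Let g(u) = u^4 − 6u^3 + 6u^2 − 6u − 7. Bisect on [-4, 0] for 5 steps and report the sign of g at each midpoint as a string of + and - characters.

u = -2 gives g = 93, positive; keep [-2, 0]
u = -1 gives g = 12, positive; keep [-1, 0]
u = -0.5 gives g = -1.6875, negative; keep [-1, -0.5]
u = -0.75 gives g = 3.7227, positive; keep [-0.75, -0.5]
u = -0.625 gives g = 0.7112, positive; keep [-0.625, -0.5]

++-++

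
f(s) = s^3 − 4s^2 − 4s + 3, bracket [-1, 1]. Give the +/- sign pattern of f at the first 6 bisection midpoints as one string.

f(0) = 3 > 0, so the root lies in [0, 1]
f(0.5) = 0.125 > 0, so the root lies in [0.5, 1]
f(0.75) = -1.828125 < 0, so the root lies in [0.5, 0.75]
f(0.625) = -0.8184 < 0, so the root lies in [0.5, 0.625]
f(0.5625) = -0.3376 < 0, so the root lies in [0.5, 0.5625]
f(0.53125) = -0.104 < 0, so the root lies in [0.5, 0.53125]

++----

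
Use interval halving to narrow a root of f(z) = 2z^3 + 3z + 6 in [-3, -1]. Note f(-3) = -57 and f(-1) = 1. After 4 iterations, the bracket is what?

[-1.125, -1]

z = -2 gives f = -16, negative; keep [-2, -1]
z = -1.5 gives f = -5.25, negative; keep [-1.5, -1]
z = -1.25 gives f = -1.65625, negative; keep [-1.25, -1]
z = -1.125 gives f = -0.2227, negative; keep [-1.125, -1]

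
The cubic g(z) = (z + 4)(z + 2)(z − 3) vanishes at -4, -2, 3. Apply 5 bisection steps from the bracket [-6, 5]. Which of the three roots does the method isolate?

3

midpoint -0.5: g = -18.375 < 0 → [-0.5, 5]
midpoint 2.25: g = -19.921875 < 0 → [2.25, 5]
midpoint 3.625: g = 26.806641 > 0 → [2.25, 3.625]
midpoint 2.9375: g = -2.1409 < 0 → [2.9375, 3.625]
midpoint 3.28125: g = 10.8152 > 0 → [2.9375, 3.28125]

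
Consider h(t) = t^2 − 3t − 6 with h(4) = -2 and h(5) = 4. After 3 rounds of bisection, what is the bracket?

[4.25, 4.375]

t = 4.5 gives h = 0.75, positive; keep [4, 4.5]
t = 4.25 gives h = -0.6875, negative; keep [4.25, 4.5]
t = 4.375 gives h = 0.015625, positive; keep [4.25, 4.375]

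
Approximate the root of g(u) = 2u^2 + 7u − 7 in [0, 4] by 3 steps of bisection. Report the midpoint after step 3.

g(2) = 15 > 0, so the root lies in [0, 2]
g(1) = 2 > 0, so the root lies in [0, 1]
g(0.5) = -3 < 0, so the root lies in [0.5, 1]

0.5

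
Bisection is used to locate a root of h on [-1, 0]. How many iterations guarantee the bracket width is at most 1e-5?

Width after n steps is 1/2^n. Need 2^n ≥ 1/1e-5 = 100000.
2^16 = 65536 < 100000 ≤ 2^17 = 131072, so n = 17.

17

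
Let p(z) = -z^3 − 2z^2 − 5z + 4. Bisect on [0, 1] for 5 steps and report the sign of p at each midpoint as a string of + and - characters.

midpoint 0.5: p = 0.875 > 0 → [0.5, 1]
midpoint 0.75: p = -1.296875 < 0 → [0.5, 0.75]
midpoint 0.625: p = -0.150391 < 0 → [0.5, 0.625]
midpoint 0.5625: p = 0.3767 > 0 → [0.5625, 0.625]
midpoint 0.59375: p = 0.1169 > 0 → [0.59375, 0.625]

+--++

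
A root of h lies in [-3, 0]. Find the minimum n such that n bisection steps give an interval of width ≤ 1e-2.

Width after n steps is 3/2^n. Need 2^n ≥ 3/1e-2 = 300.
2^8 = 256 < 300 ≤ 2^9 = 512, so n = 9.

9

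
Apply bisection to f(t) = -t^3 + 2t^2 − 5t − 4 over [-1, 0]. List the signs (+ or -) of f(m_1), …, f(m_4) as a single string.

m = -0.5, f(m) = -0.875 (−); new bracket [-1, -0.5]
m = -0.75, f(m) = 1.296875 (+); new bracket [-0.75, -0.5]
m = -0.625, f(m) = 0.150391 (+); new bracket [-0.625, -0.5]
m = -0.5625, f(m) = -0.3767 (−); new bracket [-0.625, -0.5625]

-++-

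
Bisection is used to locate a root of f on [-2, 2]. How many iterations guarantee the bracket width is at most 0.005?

10

Width after n steps is 4/2^n. Need 2^n ≥ 4/0.005 = 800.
2^9 = 512 < 800 ≤ 2^10 = 1024, so n = 10.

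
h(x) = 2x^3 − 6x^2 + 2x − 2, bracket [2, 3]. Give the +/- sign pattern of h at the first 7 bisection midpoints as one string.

midpoint 2.5: h = -3.25 < 0 → [2.5, 3]
midpoint 2.75: h = -0.28125 < 0 → [2.75, 3]
midpoint 2.875: h = 1.683594 > 0 → [2.75, 2.875]
midpoint 2.8125: h = 0.6587 > 0 → [2.75, 2.8125]
midpoint 2.78125: h = 0.1783 > 0 → [2.75, 2.78125]
midpoint 2.765625: h = -0.0541 < 0 → [2.765625, 2.78125]
midpoint 2.7734375: h = 0.0615 > 0 → [2.765625, 2.7734375]

--+++-+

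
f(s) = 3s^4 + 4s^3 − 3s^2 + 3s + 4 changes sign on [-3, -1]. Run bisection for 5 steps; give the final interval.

[-1.9375, -1.875]

s = -2 gives f = 2, positive; keep [-2, -1]
s = -1.5 gives f = -5.5625, negative; keep [-2, -1.5]
s = -1.75 gives f = -3.738281, negative; keep [-2, -1.75]
s = -1.875 gives f = -1.4602, negative; keep [-2, -1.875]
s = -1.9375 gives f = 0.1084, positive; keep [-1.9375, -1.875]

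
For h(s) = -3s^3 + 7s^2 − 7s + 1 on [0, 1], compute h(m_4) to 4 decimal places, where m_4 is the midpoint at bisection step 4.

-0.0862

s = 0.5 gives h = -1.125, negative; keep [0, 0.5]
s = 0.25 gives h = -0.359375, negative; keep [0, 0.25]
s = 0.125 gives h = 0.228516, positive; keep [0.125, 0.25]
s = 0.1875 gives h = -0.0862, negative; keep [0.125, 0.1875]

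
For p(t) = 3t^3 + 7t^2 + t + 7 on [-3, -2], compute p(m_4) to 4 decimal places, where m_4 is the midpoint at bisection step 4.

-0.0769

midpoint -2.5: p = 1.375 > 0 → [-3, -2.5]
midpoint -2.75: p = -5.203125 < 0 → [-2.75, -2.5]
midpoint -2.625: p = -1.654297 < 0 → [-2.625, -2.5]
midpoint -2.5625: p = -0.0769 < 0 → [-2.5625, -2.5]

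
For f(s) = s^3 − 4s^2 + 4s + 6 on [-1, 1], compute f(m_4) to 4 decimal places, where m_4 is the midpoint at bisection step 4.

midpoint 0: f = 6 > 0 → [-1, 0]
midpoint -0.5: f = 2.875 > 0 → [-1, -0.5]
midpoint -0.75: f = 0.328125 > 0 → [-1, -0.75]
midpoint -0.875: f = -1.2324 < 0 → [-0.875, -0.75]

-1.2324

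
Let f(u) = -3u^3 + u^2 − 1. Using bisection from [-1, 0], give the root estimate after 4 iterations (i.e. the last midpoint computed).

-0.5625

m = -0.5, f(m) = -0.375 (−); new bracket [-1, -0.5]
m = -0.75, f(m) = 0.828125 (+); new bracket [-0.75, -0.5]
m = -0.625, f(m) = 0.123047 (+); new bracket [-0.625, -0.5]
m = -0.5625, f(m) = -0.1497 (−); new bracket [-0.625, -0.5625]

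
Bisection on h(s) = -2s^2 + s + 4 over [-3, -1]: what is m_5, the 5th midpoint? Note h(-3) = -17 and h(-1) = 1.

s = -2 gives h = -6, negative; keep [-2, -1]
s = -1.5 gives h = -2, negative; keep [-1.5, -1]
s = -1.25 gives h = -0.375, negative; keep [-1.25, -1]
s = -1.125 gives h = 0.3438, positive; keep [-1.25, -1.125]
s = -1.1875 gives h = -0.0078, negative; keep [-1.1875, -1.125]

-1.1875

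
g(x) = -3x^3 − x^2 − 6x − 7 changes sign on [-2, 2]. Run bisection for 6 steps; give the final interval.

[-0.9375, -0.875]

x = 0 gives g = -7, negative; keep [-2, 0]
x = -1 gives g = 1, positive; keep [-1, 0]
x = -0.5 gives g = -3.875, negative; keep [-1, -0.5]
x = -0.75 gives g = -1.7969, negative; keep [-1, -0.75]
x = -0.875 gives g = -0.5059, negative; keep [-1, -0.875]
x = -0.9375 gives g = 0.218, positive; keep [-0.9375, -0.875]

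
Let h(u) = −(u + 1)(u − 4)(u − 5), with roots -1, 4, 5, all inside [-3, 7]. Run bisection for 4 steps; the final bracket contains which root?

-1

h(2) = -18 < 0, so the root lies in [-3, 2]
h(-0.5) = -12.375 < 0, so the root lies in [-3, -0.5]
h(-1.75) = 29.109375 > 0, so the root lies in [-1.75, -0.5]
h(-1.125) = 3.9238 > 0, so the root lies in [-1.125, -0.5]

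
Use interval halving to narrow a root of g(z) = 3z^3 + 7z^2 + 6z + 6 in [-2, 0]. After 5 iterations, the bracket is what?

g(-1) = 4 > 0, so the root lies in [-2, -1]
g(-1.5) = 2.625 > 0, so the root lies in [-2, -1.5]
g(-1.75) = 0.859375 > 0, so the root lies in [-2, -1.75]
g(-1.875) = -0.416 < 0, so the root lies in [-1.875, -1.75]
g(-1.8125) = 0.2581 > 0, so the root lies in [-1.875, -1.8125]

[-1.875, -1.8125]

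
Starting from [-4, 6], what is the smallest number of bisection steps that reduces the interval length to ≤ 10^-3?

14

Width after n steps is 10/2^n. Need 2^n ≥ 10/10^-3 = 10000.
2^13 = 8192 < 10000 ≤ 2^14 = 16384, so n = 14.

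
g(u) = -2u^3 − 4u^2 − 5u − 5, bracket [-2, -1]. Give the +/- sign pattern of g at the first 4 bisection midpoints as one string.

g(-1.5) = 0.25 > 0, so the root lies in [-1.5, -1]
g(-1.25) = -1.09375 < 0, so the root lies in [-1.5, -1.25]
g(-1.375) = -0.488281 < 0, so the root lies in [-1.5, -1.375]
g(-1.4375) = -0.1372 < 0, so the root lies in [-1.5, -1.4375]

+---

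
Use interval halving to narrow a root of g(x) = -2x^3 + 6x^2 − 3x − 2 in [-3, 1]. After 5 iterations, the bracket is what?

[-0.375, -0.25]

midpoint -1: g = 9 > 0 → [-1, 1]
midpoint 0: g = -2 < 0 → [-1, 0]
midpoint -0.5: g = 1.25 > 0 → [-0.5, 0]
midpoint -0.25: g = -0.8438 < 0 → [-0.5, -0.25]
midpoint -0.375: g = 0.0742 > 0 → [-0.375, -0.25]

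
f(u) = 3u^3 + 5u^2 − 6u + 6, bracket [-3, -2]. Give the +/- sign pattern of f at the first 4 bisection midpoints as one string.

f(-2.5) = 5.375 > 0, so the root lies in [-3, -2.5]
f(-2.75) = -2.078125 < 0, so the root lies in [-2.75, -2.5]
f(-2.625) = 1.939453 > 0, so the root lies in [-2.75, -2.625]
f(-2.6875) = 0.0056 > 0, so the root lies in [-2.75, -2.6875]

+-++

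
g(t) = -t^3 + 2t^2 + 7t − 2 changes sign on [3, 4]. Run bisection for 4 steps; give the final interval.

[3.6875, 3.75]

m = 3.5, g(m) = 4.125 (+); new bracket [3.5, 4]
m = 3.75, g(m) = -0.359375 (−); new bracket [3.5, 3.75]
m = 3.625, g(m) = 2.021484 (+); new bracket [3.625, 3.75]
m = 3.6875, g(m) = 0.8665 (+); new bracket [3.6875, 3.75]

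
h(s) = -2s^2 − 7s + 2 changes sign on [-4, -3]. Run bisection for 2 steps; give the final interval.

[-4, -3.75]

s = -3.5 gives h = 2, positive; keep [-4, -3.5]
s = -3.75 gives h = 0.125, positive; keep [-4, -3.75]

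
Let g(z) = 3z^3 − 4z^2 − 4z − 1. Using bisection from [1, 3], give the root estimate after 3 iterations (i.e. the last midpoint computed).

2.25

m = 2, g(m) = -1 (−); new bracket [2, 3]
m = 2.5, g(m) = 10.875 (+); new bracket [2, 2.5]
m = 2.25, g(m) = 3.921875 (+); new bracket [2, 2.25]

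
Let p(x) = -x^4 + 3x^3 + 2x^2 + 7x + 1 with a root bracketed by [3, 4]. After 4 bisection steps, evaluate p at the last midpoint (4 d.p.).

2.3391

p(3.5) = 28.5625 > 0, so the root lies in [3.5, 4]
p(3.75) = 15.824219 > 0, so the root lies in [3.75, 4]
p(3.875) = 7.243896 > 0, so the root lies in [3.875, 4]
p(3.9375) = 2.3391 > 0, so the root lies in [3.9375, 4]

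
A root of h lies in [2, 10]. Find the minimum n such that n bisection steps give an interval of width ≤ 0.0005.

Width after n steps is 8/2^n. Need 2^n ≥ 8/0.0005 = 16000.
2^13 = 8192 < 16000 ≤ 2^14 = 16384, so n = 14.

14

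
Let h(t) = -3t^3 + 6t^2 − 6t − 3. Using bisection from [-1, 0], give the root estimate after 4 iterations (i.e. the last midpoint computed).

-0.3125

t = -0.5 gives h = 1.875, positive; keep [-0.5, 0]
t = -0.25 gives h = -1.078125, negative; keep [-0.5, -0.25]
t = -0.375 gives h = 0.251953, positive; keep [-0.375, -0.25]
t = -0.3125 gives h = -0.4475, negative; keep [-0.375, -0.3125]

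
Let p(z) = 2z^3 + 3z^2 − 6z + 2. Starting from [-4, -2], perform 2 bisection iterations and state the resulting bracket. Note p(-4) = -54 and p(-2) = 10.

p(-3) = -7 < 0, so the root lies in [-3, -2]
p(-2.5) = 4.5 > 0, so the root lies in [-3, -2.5]

[-3, -2.5]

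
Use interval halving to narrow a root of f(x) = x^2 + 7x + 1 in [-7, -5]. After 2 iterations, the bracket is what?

f(-6) = -5 < 0, so the root lies in [-7, -6]
f(-6.5) = -2.25 < 0, so the root lies in [-7, -6.5]

[-7, -6.5]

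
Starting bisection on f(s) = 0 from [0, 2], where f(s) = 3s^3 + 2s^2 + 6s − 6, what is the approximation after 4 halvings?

m = 1, f(m) = 5 (+); new bracket [0, 1]
m = 0.5, f(m) = -2.125 (−); new bracket [0.5, 1]
m = 0.75, f(m) = 0.890625 (+); new bracket [0.5, 0.75]
m = 0.625, f(m) = -0.7363 (−); new bracket [0.625, 0.75]

0.625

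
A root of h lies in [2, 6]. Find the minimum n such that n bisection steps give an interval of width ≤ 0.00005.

Width after n steps is 4/2^n. Need 2^n ≥ 4/0.00005 = 80000.
2^16 = 65536 < 80000 ≤ 2^17 = 131072, so n = 17.

17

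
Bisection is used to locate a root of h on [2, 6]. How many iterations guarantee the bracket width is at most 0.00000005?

Width after n steps is 4/2^n. Need 2^n ≥ 4/0.00000005 = 80000000.
2^26 = 67108864 < 80000000 ≤ 2^27 = 134217728, so n = 27.

27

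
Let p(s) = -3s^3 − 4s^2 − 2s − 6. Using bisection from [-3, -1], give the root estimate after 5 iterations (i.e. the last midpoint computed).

-1.6875

m = -2, p(m) = 6 (+); new bracket [-2, -1]
m = -1.5, p(m) = -1.875 (−); new bracket [-2, -1.5]
m = -1.75, p(m) = 1.328125 (+); new bracket [-1.75, -1.5]
m = -1.625, p(m) = -0.4395 (−); new bracket [-1.75, -1.625]
m = -1.6875, p(m) = 0.4006 (+); new bracket [-1.6875, -1.625]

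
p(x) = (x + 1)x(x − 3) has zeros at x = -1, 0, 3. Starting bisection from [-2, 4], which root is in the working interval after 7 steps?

x = 1 gives p = -4, negative; keep [1, 4]
x = 2.5 gives p = -4.375, negative; keep [2.5, 4]
x = 3.25 gives p = 3.453125, positive; keep [2.5, 3.25]
x = 2.875 gives p = -1.3926, negative; keep [2.875, 3.25]
x = 3.0625 gives p = 0.7776, positive; keep [2.875, 3.0625]
x = 2.96875 gives p = -0.3682, negative; keep [2.96875, 3.0625]
x = 3.015625 gives p = 0.1892, positive; keep [2.96875, 3.015625]

3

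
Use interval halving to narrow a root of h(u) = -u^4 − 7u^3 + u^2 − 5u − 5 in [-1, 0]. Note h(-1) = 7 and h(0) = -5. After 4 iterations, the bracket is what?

midpoint -0.5: h = -1.4375 < 0 → [-1, -0.5]
midpoint -0.75: h = 1.949219 > 0 → [-0.75, -0.5]
midpoint -0.625: h = 0.072021 > 0 → [-0.625, -0.5]
midpoint -0.5625: h = -0.7254 < 0 → [-0.625, -0.5625]

[-0.625, -0.5625]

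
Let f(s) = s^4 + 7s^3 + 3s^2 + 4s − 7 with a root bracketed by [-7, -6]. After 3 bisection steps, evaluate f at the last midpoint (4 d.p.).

-10.8689

midpoint -6.5: f = -43.5625 < 0 → [-7, -6.5]
midpoint -6.75: f = 25.800781 > 0 → [-6.75, -6.5]
midpoint -6.625: f = -10.868896 < 0 → [-6.75, -6.625]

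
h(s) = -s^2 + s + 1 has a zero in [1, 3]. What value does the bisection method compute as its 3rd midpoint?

1.75

m = 2, h(m) = -1 (−); new bracket [1, 2]
m = 1.5, h(m) = 0.25 (+); new bracket [1.5, 2]
m = 1.75, h(m) = -0.3125 (−); new bracket [1.5, 1.75]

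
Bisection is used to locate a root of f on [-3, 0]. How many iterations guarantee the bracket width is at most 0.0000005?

23

Width after n steps is 3/2^n. Need 2^n ≥ 3/0.0000005 = 6000000.
2^22 = 4194304 < 6000000 ≤ 2^23 = 8388608, so n = 23.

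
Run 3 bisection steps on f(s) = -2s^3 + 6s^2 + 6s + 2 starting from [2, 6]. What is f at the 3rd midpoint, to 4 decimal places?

10.7500

m = 4, f(m) = -6 (−); new bracket [2, 4]
m = 3, f(m) = 20 (+); new bracket [3, 4]
m = 3.5, f(m) = 10.75 (+); new bracket [3.5, 4]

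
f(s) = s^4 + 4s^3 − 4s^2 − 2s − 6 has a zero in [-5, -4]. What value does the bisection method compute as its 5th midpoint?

-4.78125

f(-4.5) = -32.4375 < 0, so the root lies in [-5, -4.5]
f(-4.75) = -6.371094 < 0, so the root lies in [-5, -4.75]
f(-4.875) = 10.062744 > 0, so the root lies in [-4.875, -4.75]
f(-4.8125) = 1.5442 > 0, so the root lies in [-4.8125, -4.75]
f(-4.78125) = -2.4875 < 0, so the root lies in [-4.8125, -4.78125]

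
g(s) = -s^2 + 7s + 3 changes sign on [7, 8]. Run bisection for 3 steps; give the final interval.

[7.375, 7.5]

midpoint 7.5: g = -0.75 < 0 → [7, 7.5]
midpoint 7.25: g = 1.1875 > 0 → [7.25, 7.5]
midpoint 7.375: g = 0.234375 > 0 → [7.375, 7.5]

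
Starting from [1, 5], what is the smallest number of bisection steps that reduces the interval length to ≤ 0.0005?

13

Width after n steps is 4/2^n. Need 2^n ≥ 4/0.0005 = 8000.
2^12 = 4096 < 8000 ≤ 2^13 = 8192, so n = 13.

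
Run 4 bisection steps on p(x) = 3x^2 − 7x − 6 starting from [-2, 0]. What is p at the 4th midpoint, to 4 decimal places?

p(-1) = 4 > 0, so the root lies in [-1, 0]
p(-0.5) = -1.75 < 0, so the root lies in [-1, -0.5]
p(-0.75) = 0.9375 > 0, so the root lies in [-0.75, -0.5]
p(-0.625) = -0.4531 < 0, so the root lies in [-0.75, -0.625]

-0.4531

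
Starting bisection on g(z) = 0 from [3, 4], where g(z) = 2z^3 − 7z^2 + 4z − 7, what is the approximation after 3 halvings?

3.125

m = 3.5, g(m) = 7 (+); new bracket [3, 3.5]
m = 3.25, g(m) = 0.71875 (+); new bracket [3, 3.25]
m = 3.125, g(m) = -1.824219 (−); new bracket [3.125, 3.25]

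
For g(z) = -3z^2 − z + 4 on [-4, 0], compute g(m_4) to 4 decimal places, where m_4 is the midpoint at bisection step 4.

0.5625

m = -2, g(m) = -6 (−); new bracket [-2, 0]
m = -1, g(m) = 2 (+); new bracket [-2, -1]
m = -1.5, g(m) = -1.25 (−); new bracket [-1.5, -1]
m = -1.25, g(m) = 0.5625 (+); new bracket [-1.5, -1.25]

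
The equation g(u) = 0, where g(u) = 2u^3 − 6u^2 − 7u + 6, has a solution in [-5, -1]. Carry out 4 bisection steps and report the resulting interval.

[-1.5, -1.25]

u = -3 gives g = -81, negative; keep [-3, -1]
u = -2 gives g = -20, negative; keep [-2, -1]
u = -1.5 gives g = -3.75, negative; keep [-1.5, -1]
u = -1.25 gives g = 1.4688, positive; keep [-1.5, -1.25]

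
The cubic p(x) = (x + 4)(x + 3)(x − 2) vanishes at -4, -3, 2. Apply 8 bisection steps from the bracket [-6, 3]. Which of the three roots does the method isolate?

p(-1.5) = -13.125 < 0, so the root lies in [-1.5, 3]
p(0.75) = -22.265625 < 0, so the root lies in [0.75, 3]
p(1.875) = -3.580078 < 0, so the root lies in [1.875, 3]
p(2.4375) = 15.3142 > 0, so the root lies in [1.875, 2.4375]
p(2.15625) = 4.9599 > 0, so the root lies in [1.875, 2.15625]
p(2.015625) = 0.4714 > 0, so the root lies in [1.875, 2.015625]
p(1.9453125) = -1.6079 < 0, so the root lies in [1.9453125, 2.015625]
p(1.98046875) = -0.5817 < 0, so the root lies in [1.98046875, 2.015625]

2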